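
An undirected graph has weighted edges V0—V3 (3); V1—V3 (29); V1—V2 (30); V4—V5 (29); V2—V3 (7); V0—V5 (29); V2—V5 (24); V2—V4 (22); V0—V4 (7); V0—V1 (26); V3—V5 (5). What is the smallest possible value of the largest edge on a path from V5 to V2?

7

Some routes from V5 to V2:
V5-V0-V3-V2: max(29, 3, 7) = 29
V5-V3-V2: max(5, 7) = 7
V5-V3-V0-V4-V2: max(5, 3, 7, 22) = 22
V5-V0-V1-V3-V2: max(29, 26, 29, 7) = 29
V5-V2: max(24) = 24
V5-V0-V4-V2: max(29, 7, 22) = 29
The minimum achievable maximum is 7.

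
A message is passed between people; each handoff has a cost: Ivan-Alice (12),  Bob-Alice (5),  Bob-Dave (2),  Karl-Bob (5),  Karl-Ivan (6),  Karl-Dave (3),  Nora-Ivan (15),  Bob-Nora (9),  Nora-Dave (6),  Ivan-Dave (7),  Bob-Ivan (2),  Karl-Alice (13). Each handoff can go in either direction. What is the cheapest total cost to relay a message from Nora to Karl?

Comparing a few candidate routes:
Nora → Bob → Karl: 9 + 5 = 14
Nora → Dave → Karl: 6 + 3 = 9
Nora → Dave → Bob → Karl: 6 + 2 + 5 = 13
The minimum is 9.

9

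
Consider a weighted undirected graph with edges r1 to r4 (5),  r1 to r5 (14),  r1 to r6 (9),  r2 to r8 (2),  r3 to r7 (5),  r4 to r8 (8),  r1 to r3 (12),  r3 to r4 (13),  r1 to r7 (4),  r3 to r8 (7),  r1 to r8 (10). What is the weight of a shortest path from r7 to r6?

13

Comparing a few candidate routes:
r7 -> r3 -> r1 -> r6: 5 + 12 + 9 = 26
r7 -> r1 -> r6: 4 + 9 = 13
r7 -> r3 -> r4 -> r1 -> r6: 5 + 13 + 5 + 9 = 32
r7 -> r3 -> r8 -> r1 -> r6: 5 + 7 + 10 + 9 = 31
The minimum is 13.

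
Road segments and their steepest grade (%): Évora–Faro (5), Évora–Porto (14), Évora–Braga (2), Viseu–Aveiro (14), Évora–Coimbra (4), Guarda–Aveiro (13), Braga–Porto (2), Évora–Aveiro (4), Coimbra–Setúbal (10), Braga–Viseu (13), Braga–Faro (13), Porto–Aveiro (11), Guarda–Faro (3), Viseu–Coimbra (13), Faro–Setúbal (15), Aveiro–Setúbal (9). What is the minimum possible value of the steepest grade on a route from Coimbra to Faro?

Some routes from Coimbra to Faro:
Coimbra→Évora→Faro: max(4, 5) = 5
Coimbra→Setúbal→Aveiro→Évora→Braga→Faro: max(10, 9, 4, 2, 13) = 13
Coimbra→Setúbal→Aveiro→Porto→Braga→Évora→Faro: max(10, 9, 11, 2, 2, 5) = 11
Coimbra→Setúbal→Aveiro→Évora→Faro: max(10, 9, 4, 5) = 10
Coimbra→Setúbal→Aveiro→Porto→Braga→Faro: max(10, 9, 11, 2, 13) = 13
The minimum achievable maximum is 5%.

5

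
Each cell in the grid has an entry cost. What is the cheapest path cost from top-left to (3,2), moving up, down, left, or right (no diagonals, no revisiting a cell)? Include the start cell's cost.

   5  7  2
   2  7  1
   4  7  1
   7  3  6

22

Cheapest: [0,0]→[0,1]→[0,2]→[1,2]→[2,2]→[3,2]
  5 + 7 + 2 + 1 + 1 + 6 = 22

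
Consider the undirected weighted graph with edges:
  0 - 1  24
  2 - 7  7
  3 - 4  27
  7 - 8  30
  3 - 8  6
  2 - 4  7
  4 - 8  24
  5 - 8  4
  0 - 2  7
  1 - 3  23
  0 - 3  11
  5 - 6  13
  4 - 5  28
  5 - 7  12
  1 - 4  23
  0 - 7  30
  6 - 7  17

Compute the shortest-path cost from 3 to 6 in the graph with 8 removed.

42

Comparing a few candidate routes:
3 -> 0 -> 2 -> 4 -> 5 -> 6: 11 + 7 + 7 + 28 + 13 = 66
3 -> 0 -> 2 -> 7 -> 5 -> 6: 11 + 7 + 7 + 12 + 13 = 50
3 -> 0 -> 2 -> 7 -> 6: 11 + 7 + 7 + 17 = 42
3 -> 4 -> 2 -> 7 -> 6: 27 + 7 + 7 + 17 = 58
3 -> 0 -> 7 -> 5 -> 6: 11 + 30 + 12 + 13 = 66
3 -> 0 -> 7 -> 6: 11 + 30 + 17 = 58
Best route has total 42.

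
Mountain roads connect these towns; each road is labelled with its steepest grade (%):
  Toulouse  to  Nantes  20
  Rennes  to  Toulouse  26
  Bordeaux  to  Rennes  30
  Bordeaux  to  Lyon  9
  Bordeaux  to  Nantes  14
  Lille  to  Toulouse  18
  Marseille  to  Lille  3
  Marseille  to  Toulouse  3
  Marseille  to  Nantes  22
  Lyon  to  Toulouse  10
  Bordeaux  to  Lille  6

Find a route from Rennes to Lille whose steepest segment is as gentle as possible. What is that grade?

Checking several routes:
Rennes -> Toulouse -> Nantes -> Marseille -> Lille: max(26, 20, 22, 3) = 26
Rennes -> Toulouse -> Marseille -> Nantes -> Bordeaux -> Lille: max(26, 3, 22, 14, 6) = 26
Rennes -> Toulouse -> Nantes -> Bordeaux -> Lille: max(26, 20, 14, 6) = 26
Rennes -> Toulouse -> Lille: max(26, 18) = 26
Rennes -> Toulouse -> Lyon -> Bordeaux -> Nantes -> Marseille -> Lille: max(26, 10, 9, 14, 22, 3) = 26
Rennes -> Toulouse -> Lyon -> Bordeaux -> Lille: max(26, 10, 9, 6) = 26
Smallest bottleneck: 26%.

26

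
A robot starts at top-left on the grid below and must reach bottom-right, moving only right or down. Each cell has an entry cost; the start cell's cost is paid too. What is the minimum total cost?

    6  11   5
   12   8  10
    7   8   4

Best path: (0,0) -> (0,1) -> (0,2) -> (1,2) -> (2,2)
Cost: 6 + 11 + 5 + 10 + 4 = 36

36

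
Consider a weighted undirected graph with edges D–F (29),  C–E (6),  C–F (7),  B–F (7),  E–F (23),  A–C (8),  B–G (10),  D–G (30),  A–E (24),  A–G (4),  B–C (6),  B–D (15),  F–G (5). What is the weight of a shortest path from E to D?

27

Checking several routes:
E - C - B - D: 6 + 6 + 15 = 27
E - C - F - B - D: 6 + 7 + 7 + 15 = 35
E - C - F - D: 6 + 7 + 29 = 42
The minimum is 27.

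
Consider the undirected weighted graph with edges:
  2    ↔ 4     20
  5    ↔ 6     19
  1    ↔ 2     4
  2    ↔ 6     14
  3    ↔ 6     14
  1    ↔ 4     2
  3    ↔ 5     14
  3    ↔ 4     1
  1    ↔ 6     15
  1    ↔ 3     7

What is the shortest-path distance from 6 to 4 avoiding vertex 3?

17

Routes from 6 to 4 avoiding 3:
6 - 2 - 1 - 4: 14 + 4 + 2 = 20
6 - 1 - 2 - 4: 15 + 4 + 20 = 39
6 - 1 - 4: 15 + 2 = 17
6 - 2 - 4: 14 + 20 = 34
Best route has total 17.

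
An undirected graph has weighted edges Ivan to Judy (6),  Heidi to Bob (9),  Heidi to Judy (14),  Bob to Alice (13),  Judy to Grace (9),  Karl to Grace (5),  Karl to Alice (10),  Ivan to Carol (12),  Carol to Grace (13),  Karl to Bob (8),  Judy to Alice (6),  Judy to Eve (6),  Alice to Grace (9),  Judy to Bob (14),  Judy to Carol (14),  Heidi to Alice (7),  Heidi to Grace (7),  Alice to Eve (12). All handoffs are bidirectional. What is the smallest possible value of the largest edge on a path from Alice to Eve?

Some routes from Alice to Eve:
Alice - Grace - Judy - Eve: max(9, 9, 6) = 9
Alice - Karl - Bob - Heidi - Grace - Judy - Eve: max(10, 8, 9, 7, 9, 6) = 10
Alice - Karl - Grace - Judy - Eve: max(10, 5, 9, 6) = 10
Alice - Heidi - Grace - Judy - Eve: max(7, 7, 9, 6) = 9
Alice - Judy - Eve: max(6, 6) = 6
Alice - Heidi - Bob - Karl - Grace - Judy - Eve: max(7, 9, 8, 5, 9, 6) = 9
Best route has worst link 6.

6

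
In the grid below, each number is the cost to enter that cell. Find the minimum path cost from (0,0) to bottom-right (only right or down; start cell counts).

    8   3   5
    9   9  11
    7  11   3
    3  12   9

One optimal route is r0c0→r0c1→r0c2→r1c2→r2c2→r3c2.
Its cost is 8 + 3 + 5 + 11 + 3 + 9 = 39.

39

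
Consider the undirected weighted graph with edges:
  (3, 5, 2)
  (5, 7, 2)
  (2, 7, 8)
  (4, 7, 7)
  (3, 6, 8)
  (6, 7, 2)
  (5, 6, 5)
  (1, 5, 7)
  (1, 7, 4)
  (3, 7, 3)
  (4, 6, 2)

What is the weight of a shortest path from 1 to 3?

7

Checking several routes:
1-5-3: 7 + 2 = 9
1-7-5-3: 4 + 2 + 2 = 8
1-7-3: 4 + 3 = 7
Shortest: 7.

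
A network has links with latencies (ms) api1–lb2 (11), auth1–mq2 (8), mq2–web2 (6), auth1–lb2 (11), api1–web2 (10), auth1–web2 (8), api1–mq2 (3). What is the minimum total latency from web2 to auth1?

8

Routes from web2 to auth1:
web2 - mq2 - api1 - lb2 - auth1: 6 + 3 + 11 + 11 = 31
web2 - auth1: 8
web2 - api1 - lb2 - auth1: 10 + 11 + 11 = 32
web2 - api1 - mq2 - auth1: 10 + 3 + 8 = 21
web2 - mq2 - auth1: 6 + 8 = 14
Shortest: 8 ms.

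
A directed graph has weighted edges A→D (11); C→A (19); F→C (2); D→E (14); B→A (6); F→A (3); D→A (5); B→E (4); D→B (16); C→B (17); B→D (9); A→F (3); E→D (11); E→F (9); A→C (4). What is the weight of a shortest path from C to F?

Checking several routes:
C -> B -> A -> F: 17 + 6 + 3 = 26
C -> A -> F: 19 + 3 = 22
C -> B -> D -> A -> F: 17 + 9 + 5 + 3 = 34
C -> B -> E -> F: 17 + 4 + 9 = 30
Shortest: 22.

22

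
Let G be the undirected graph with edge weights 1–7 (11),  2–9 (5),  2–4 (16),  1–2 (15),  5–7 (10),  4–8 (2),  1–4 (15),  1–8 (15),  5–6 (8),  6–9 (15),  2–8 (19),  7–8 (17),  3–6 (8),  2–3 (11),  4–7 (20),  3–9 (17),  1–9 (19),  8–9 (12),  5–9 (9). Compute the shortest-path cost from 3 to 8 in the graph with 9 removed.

29

A few of the 3→8 routes:
3 - 2 - 8: 11 + 19 = 30
3 - 2 - 1 - 8: 11 + 15 + 15 = 41
3 - 2 - 4 - 8: 11 + 16 + 2 = 29
Shortest: 29.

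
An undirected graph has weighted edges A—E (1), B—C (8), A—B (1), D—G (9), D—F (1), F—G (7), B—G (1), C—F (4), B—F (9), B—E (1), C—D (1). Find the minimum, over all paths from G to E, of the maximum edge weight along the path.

A few of the G→E routes:
G - B - E: max(1, 1) = 1
G - F - D - C - B - A - E: max(7, 1, 1, 8, 1, 1) = 8
G - B - A - E: max(1, 1, 1) = 1
Best route has worst link 1.

1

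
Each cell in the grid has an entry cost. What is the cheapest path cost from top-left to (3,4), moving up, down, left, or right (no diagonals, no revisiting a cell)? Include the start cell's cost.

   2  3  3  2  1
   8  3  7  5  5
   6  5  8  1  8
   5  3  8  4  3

23

One optimal route is r0c0 -> r0c1 -> r0c2 -> r0c3 -> r1c3 -> r2c3 -> r3c3 -> r3c4.
Its cost is 2 + 3 + 3 + 2 + 5 + 1 + 4 + 3 = 23.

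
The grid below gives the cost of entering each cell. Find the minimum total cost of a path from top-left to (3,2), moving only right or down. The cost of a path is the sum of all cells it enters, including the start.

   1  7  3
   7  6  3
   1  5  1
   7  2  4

19

Cheapest: (0,0)→(0,1)→(0,2)→(1,2)→(2,2)→(3,2)
  1 + 7 + 3 + 3 + 1 + 4 = 19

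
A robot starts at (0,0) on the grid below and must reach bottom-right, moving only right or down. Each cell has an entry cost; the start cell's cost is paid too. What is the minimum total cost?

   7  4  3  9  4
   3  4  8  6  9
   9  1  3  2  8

One optimal route is (0,0) (1,0) (1,1) (2,1) (2,2) (2,3) (2,4).
Its cost is 7 + 3 + 4 + 1 + 3 + 2 + 8 = 28.
For comparison, the top-then-right route costs 44.

28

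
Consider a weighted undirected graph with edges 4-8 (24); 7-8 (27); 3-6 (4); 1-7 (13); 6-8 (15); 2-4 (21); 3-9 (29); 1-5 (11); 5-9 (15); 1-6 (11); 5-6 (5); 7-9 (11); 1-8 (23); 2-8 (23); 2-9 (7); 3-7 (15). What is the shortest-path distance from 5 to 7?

Checking several routes:
5-9-7: 15 + 11 = 26
5-6-1-7: 5 + 11 + 13 = 29
5-1-7: 11 + 13 = 24
5-6-3-7: 5 + 4 + 15 = 24
Best route has total 24.

24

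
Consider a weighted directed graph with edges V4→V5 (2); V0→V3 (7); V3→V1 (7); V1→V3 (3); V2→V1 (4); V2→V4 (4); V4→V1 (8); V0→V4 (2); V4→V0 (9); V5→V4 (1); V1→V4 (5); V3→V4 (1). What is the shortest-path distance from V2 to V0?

Routes from V2 to V0:
V2→V1→V4→V0: 4 + 5 + 9 = 18
V2→V1→V3→V4→V0: 4 + 3 + 1 + 9 = 17
V2→V4→V0: 4 + 9 = 13
Best route has total 13.

13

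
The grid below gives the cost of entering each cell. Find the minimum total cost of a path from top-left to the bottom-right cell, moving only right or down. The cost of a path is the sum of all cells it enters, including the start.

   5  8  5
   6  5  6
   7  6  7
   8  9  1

30

One optimal route is r0c0 → r1c0 → r1c1 → r1c2 → r2c2 → r3c2.
Its cost is 5 + 6 + 5 + 6 + 7 + 1 = 30.
For comparison, the top-then-right route costs 32.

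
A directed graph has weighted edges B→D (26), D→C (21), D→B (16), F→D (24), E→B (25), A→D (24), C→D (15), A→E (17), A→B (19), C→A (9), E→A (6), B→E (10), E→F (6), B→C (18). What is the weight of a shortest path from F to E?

50

Candidate routes:
F - D - C - A - E: 24 + 21 + 9 + 17 = 71
F - D - B - E: 24 + 16 + 10 = 50
F - D - C - A - B - E: 24 + 21 + 9 + 19 + 10 = 83
F - D - B - C - A - E: 24 + 16 + 18 + 9 + 17 = 84
Shortest: 50.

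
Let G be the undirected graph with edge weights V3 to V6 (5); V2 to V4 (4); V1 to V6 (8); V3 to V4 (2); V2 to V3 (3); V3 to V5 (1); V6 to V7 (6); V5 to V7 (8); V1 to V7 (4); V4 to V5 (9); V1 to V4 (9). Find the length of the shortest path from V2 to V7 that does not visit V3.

Paths from V2 to V7 avoiding V3:
V2→V4→V1→V7: 4 + 9 + 4 = 17
V2→V4→V1→V6→V7: 4 + 9 + 8 + 6 = 27
V2→V4→V5→V7: 4 + 9 + 8 = 21
The minimum is 17.

17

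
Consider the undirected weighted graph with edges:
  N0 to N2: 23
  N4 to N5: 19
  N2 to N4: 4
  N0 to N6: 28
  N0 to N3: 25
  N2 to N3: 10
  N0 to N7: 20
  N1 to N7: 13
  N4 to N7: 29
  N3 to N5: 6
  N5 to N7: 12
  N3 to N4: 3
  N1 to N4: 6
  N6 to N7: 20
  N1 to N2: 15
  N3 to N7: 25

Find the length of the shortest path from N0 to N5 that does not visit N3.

Some routes from N0 to N5 avoiding N3:
N0 - N2 - N4 - N1 - N7 - N5: 23 + 4 + 6 + 13 + 12 = 58
N0 - N7 - N5: 20 + 12 = 32
N0 - N2 - N4 - N5: 23 + 4 + 19 = 46
The minimum is 32.

32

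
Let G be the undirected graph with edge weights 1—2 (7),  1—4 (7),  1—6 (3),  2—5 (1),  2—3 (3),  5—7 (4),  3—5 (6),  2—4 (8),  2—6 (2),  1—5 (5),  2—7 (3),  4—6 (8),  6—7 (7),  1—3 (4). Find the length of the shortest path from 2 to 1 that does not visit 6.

6

A few of the 2→1 routes:
2→5→1: 1 + 5 = 6
2→3→1: 3 + 4 = 7
2→5→3→1: 1 + 6 + 4 = 11
2→1: 7
Best route has total 6.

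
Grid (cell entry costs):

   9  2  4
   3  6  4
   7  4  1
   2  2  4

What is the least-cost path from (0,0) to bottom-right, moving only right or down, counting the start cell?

Path (0,0) → (0,1) → (0,2) → (1,2) → (2,2) → (3,2): 9 + 2 + 4 + 4 + 1 + 4 = 24.

24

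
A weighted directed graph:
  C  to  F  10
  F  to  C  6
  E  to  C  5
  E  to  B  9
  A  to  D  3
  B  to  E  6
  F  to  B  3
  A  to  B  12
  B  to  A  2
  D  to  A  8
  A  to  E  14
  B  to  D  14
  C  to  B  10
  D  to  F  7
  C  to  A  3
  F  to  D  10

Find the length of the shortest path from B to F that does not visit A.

21

Paths from B to F avoiding A:
B → D → F: 14 + 7 = 21
B → E → C → F: 6 + 5 + 10 = 21
The minimum is 21.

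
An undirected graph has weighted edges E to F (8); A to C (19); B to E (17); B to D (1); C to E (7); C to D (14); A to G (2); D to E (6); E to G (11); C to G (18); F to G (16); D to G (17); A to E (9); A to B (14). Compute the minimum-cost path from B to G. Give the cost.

16

A few of the B→G routes:
B→D→E→G: 1 + 6 + 11 = 18
B→D→G: 1 + 17 = 18
B→A→G: 14 + 2 = 16
B→D→E→A→G: 1 + 6 + 9 + 2 = 18
Best route has total 16.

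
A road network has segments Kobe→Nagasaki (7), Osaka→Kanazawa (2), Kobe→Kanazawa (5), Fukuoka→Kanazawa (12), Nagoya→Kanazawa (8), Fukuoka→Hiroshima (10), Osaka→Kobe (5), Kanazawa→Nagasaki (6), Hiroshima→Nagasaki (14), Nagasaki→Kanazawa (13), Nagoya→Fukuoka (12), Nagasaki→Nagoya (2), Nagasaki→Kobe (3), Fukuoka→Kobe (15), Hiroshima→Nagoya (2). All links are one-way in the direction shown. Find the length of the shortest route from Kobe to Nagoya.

9

Candidate routes:
Kobe → Nagasaki → Nagoya: 7 + 2 = 9
Kobe → Kanazawa → Nagasaki → Nagoya: 5 + 6 + 2 = 13
Best route has total 9.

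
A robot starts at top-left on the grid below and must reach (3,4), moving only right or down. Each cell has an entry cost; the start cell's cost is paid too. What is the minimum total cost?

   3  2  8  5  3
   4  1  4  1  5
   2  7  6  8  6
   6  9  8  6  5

Take (0,0) → (0,1) → (1,1) → (1,2) → (1,3) → (1,4) → (2,4) → (3,4) for a total of 3 + 2 + 1 + 4 + 1 + 5 + 6 + 5 = 27.

27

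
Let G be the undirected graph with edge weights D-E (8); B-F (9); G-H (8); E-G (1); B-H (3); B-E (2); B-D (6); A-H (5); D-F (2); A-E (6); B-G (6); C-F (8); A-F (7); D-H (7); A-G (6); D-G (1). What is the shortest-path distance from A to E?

Some routes from A to E:
A - G - E: 6 + 1 = 7
A - F - D - G - E: 7 + 2 + 1 + 1 = 11
A - E: 6
A - G - B - E: 6 + 6 + 2 = 14
A - H - B - E: 5 + 3 + 2 = 10
The minimum is 6.

6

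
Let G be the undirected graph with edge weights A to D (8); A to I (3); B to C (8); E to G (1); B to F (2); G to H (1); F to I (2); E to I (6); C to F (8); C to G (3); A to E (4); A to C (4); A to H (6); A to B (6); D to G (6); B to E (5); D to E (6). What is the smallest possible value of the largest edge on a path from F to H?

4

Comparing a few candidate routes:
F - I - A - C - G - H: max(2, 3, 4, 3, 1) = 4
F - I - A - E - G - H: max(2, 3, 4, 1, 1) = 4
F - B - E - A - C - G - H: max(2, 5, 4, 4, 3, 1) = 5
Best route has worst link 4.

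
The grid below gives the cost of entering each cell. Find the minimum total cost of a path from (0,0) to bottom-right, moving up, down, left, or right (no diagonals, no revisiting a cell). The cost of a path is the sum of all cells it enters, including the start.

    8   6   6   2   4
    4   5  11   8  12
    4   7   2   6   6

37

Cheapest: (0,0) (1,0) (2,0) (2,1) (2,2) (2,3) (2,4)
  8 + 4 + 4 + 7 + 2 + 6 + 6 = 37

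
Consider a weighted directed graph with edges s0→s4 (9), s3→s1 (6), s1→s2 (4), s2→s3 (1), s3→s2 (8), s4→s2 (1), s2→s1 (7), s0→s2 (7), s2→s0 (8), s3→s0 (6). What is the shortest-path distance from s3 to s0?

Candidate routes:
s3 -> s1 -> s2 -> s0: 6 + 4 + 8 = 18
s3 -> s0: 6
s3 -> s2 -> s0: 8 + 8 = 16
Best route has total 6.

6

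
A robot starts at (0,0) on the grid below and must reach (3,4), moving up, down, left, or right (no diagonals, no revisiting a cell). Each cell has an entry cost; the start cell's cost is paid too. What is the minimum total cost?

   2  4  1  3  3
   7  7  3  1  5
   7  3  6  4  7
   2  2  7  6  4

Path [0,0]→[0,1]→[0,2]→[0,3]→[1,3]→[2,3]→[3,3]→[3,4]: 2 + 4 + 1 + 3 + 1 + 4 + 6 + 4 = 25.

25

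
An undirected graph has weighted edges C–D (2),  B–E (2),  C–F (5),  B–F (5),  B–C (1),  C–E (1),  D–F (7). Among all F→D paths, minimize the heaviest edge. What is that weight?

5

Candidate routes:
F → B → E → C → D: max(5, 2, 1, 2) = 5
F → D: max(7) = 7
F → C → D: max(5, 2) = 5
F → B → C → D: max(5, 1, 2) = 5
Smallest bottleneck: 5.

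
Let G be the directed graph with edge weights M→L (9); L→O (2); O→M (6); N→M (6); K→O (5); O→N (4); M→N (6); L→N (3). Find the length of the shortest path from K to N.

Candidate routes:
K → O → M → L → N: 5 + 6 + 9 + 3 = 23
K → O → M → N: 5 + 6 + 6 = 17
K → O → N: 5 + 4 = 9
Best route has total 9.

9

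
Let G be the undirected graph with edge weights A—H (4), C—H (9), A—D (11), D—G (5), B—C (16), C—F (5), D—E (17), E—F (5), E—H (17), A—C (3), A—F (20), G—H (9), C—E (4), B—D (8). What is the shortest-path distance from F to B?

Checking several routes:
F→C→B: 5 + 16 = 21
F→E→C→B: 5 + 4 + 16 = 25
F→E→D→B: 5 + 17 + 8 = 30
F→E→C→A→D→B: 5 + 4 + 3 + 11 + 8 = 31
F→C→A→D→B: 5 + 3 + 11 + 8 = 27
Shortest: 21.

21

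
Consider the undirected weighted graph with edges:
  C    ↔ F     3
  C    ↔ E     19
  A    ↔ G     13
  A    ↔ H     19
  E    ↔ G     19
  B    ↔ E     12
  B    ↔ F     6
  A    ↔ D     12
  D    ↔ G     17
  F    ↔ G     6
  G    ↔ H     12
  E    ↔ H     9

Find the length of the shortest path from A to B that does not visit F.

Paths from A to B avoiding F:
A - G - E - B: 13 + 19 + 12 = 44
A - D - G - E - B: 12 + 17 + 19 + 12 = 60
A - G - H - E - B: 13 + 12 + 9 + 12 = 46
A - D - G - H - E - B: 12 + 17 + 12 + 9 + 12 = 62
A - H - E - B: 19 + 9 + 12 = 40
A - H - G - E - B: 19 + 12 + 19 + 12 = 62
The minimum is 40.

40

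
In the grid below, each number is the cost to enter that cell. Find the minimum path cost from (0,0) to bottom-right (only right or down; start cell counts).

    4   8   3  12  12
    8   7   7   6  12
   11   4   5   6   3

36

Cheapest: (0,0)→(0,1)→(0,2)→(1,2)→(2,2)→(2,3)→(2,4)
  4 + 8 + 3 + 7 + 5 + 6 + 3 = 36
(Top row then right column would cost 54.)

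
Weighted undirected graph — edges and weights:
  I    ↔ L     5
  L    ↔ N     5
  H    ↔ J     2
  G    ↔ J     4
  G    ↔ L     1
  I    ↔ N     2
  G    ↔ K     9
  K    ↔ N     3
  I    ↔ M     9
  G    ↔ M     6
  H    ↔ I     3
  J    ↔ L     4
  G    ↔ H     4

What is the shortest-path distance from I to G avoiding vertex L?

Paths from I to G avoiding L:
I - N - K - G: 2 + 3 + 9 = 14
I - H - G: 3 + 4 = 7
I - M - G: 9 + 6 = 15
I - H - J - G: 3 + 2 + 4 = 9
The minimum is 7.

7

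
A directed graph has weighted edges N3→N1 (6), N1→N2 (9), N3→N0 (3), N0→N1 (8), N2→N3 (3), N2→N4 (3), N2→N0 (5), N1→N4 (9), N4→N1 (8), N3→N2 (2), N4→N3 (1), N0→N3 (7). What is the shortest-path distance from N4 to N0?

4

Paths from N4 to N0:
N4→N3→N0: 1 + 3 = 4
N4→N1→N2→N0: 8 + 9 + 5 = 22
N4→N1→N2→N3→N0: 8 + 9 + 3 + 3 = 23
N4→N3→N1→N2→N0: 1 + 6 + 9 + 5 = 21
N4→N3→N2→N0: 1 + 2 + 5 = 8
Shortest: 4.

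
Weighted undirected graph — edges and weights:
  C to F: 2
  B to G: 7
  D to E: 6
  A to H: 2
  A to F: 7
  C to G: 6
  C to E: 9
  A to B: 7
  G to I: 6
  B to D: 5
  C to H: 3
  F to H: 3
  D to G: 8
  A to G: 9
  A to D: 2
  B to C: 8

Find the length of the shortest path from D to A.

Some routes from D to A:
D -> A: 2
D -> B -> C -> H -> A: 5 + 8 + 3 + 2 = 18
D -> B -> A: 5 + 7 = 12
D -> G -> A: 8 + 9 = 17
The minimum is 2.

2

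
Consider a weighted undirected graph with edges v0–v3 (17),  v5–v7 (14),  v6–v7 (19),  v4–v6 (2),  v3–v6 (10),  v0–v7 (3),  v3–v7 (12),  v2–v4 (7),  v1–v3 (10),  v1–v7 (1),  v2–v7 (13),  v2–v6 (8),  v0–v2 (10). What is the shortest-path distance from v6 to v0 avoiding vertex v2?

Some routes from v6 to v0 avoiding v2:
v6 - v3 - v7 - v0: 10 + 12 + 3 = 25
v6 - v7 - v0: 19 + 3 = 22
v6 - v3 - v1 - v7 - v0: 10 + 10 + 1 + 3 = 24
Best route has total 22.

22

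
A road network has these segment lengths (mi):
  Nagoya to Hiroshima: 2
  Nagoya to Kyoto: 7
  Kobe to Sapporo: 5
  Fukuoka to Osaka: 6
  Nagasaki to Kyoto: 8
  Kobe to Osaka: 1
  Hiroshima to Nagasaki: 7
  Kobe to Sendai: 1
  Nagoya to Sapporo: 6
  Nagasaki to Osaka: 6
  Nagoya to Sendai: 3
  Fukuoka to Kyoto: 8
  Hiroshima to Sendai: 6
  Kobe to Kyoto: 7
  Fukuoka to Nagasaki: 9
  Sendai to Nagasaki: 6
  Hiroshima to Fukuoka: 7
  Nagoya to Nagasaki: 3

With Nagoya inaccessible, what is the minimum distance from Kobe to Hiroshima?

7

Some routes from Kobe to Hiroshima avoiding Nagoya:
Kobe-Osaka-Fukuoka-Hiroshima: 1 + 6 + 7 = 14
Kobe-Osaka-Nagasaki-Hiroshima: 1 + 6 + 7 = 14
Kobe-Sendai-Hiroshima: 1 + 6 = 7
The minimum is 7 mi.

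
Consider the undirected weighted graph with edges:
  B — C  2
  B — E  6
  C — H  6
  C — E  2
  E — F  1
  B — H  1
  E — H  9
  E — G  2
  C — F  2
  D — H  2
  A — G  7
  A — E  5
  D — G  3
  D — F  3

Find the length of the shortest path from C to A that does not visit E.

15

Candidate routes:
C-B-H-D-G-A: 2 + 1 + 2 + 3 + 7 = 15
C-H-D-G-A: 6 + 2 + 3 + 7 = 18
C-F-D-G-A: 2 + 3 + 3 + 7 = 15
Shortest: 15.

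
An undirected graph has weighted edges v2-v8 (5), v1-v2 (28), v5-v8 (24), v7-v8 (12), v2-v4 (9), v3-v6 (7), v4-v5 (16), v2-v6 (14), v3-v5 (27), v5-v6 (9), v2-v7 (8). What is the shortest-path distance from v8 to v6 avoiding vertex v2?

Routes from v8 to v6 avoiding v2:
v8 → v5 → v3 → v6: 24 + 27 + 7 = 58
v8 → v5 → v6: 24 + 9 = 33
Shortest: 33.

33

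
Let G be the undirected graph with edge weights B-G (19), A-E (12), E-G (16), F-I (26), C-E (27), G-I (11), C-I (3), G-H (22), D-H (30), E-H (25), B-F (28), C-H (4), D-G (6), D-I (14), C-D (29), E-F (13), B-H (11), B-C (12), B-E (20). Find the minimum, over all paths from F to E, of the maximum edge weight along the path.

Some routes from F to E:
F -> I -> C -> B -> H -> E: max(26, 3, 12, 11, 25) = 26
F -> I -> C -> B -> G -> E: max(26, 3, 12, 19, 16) = 26
F -> E: max(13) = 13
F -> I -> C -> B -> H -> G -> E: max(26, 3, 12, 11, 22, 16) = 26
F -> I -> C -> B -> G -> H -> E: max(26, 3, 12, 19, 22, 25) = 26
The minimum achievable maximum is 13.

13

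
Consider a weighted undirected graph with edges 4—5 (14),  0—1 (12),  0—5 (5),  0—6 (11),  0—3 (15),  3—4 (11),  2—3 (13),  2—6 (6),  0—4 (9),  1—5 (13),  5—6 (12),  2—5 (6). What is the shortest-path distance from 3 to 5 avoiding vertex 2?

20

Checking several routes:
3 -> 4 -> 0 -> 5: 11 + 9 + 5 = 25
3 -> 0 -> 1 -> 5: 15 + 12 + 13 = 40
3 -> 0 -> 4 -> 5: 15 + 9 + 14 = 38
3 -> 4 -> 5: 11 + 14 = 25
3 -> 0 -> 5: 15 + 5 = 20
3 -> 0 -> 6 -> 5: 15 + 11 + 12 = 38
The minimum is 20.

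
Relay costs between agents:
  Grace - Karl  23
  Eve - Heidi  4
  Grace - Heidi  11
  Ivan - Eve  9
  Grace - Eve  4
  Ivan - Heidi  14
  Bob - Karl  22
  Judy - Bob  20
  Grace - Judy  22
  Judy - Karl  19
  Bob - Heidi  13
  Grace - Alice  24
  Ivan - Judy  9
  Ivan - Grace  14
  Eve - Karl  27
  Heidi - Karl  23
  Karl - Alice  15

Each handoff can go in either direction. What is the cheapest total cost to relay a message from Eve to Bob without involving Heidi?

Some routes from Eve to Bob avoiding Heidi:
Eve -> Ivan -> Judy -> Bob: 9 + 9 + 20 = 38
Eve -> Grace -> Judy -> Bob: 4 + 22 + 20 = 46
Eve -> Grace -> Ivan -> Judy -> Bob: 4 + 14 + 9 + 20 = 47
The minimum is 38.

38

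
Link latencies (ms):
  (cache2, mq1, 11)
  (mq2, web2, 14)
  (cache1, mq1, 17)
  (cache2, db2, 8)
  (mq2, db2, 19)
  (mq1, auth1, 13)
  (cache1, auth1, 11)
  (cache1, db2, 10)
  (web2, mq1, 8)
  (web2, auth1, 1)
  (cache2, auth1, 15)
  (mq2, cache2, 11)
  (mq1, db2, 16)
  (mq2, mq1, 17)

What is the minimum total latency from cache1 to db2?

10

Checking several routes:
cache1 → mq1 → db2: 17 + 16 = 33
cache1 → mq1 → cache2 → db2: 17 + 11 + 8 = 36
cache1 → auth1 → web2 → mq1 → cache2 → db2: 11 + 1 + 8 + 11 + 8 = 39
cache1 → auth1 → web2 → mq1 → db2: 11 + 1 + 8 + 16 = 36
cache1 → db2: 10
cache1 → auth1 → cache2 → db2: 11 + 15 + 8 = 34
The minimum is 10 ms.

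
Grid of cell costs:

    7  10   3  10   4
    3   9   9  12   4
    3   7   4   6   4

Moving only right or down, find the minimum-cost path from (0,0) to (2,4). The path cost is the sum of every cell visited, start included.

34

Best path: [0,0]→[1,0]→[2,0]→[2,1]→[2,2]→[2,3]→[2,4]
Cost: 7 + 3 + 3 + 7 + 4 + 6 + 4 = 34
(Top row then right column would cost 42.)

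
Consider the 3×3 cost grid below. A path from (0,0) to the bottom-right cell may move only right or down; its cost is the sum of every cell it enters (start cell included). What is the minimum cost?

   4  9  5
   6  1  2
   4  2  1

14

Path (0,0) (1,0) (1,1) (1,2) (2,2): 4 + 6 + 1 + 2 + 1 = 14.
(Top row then right column would cost 21.)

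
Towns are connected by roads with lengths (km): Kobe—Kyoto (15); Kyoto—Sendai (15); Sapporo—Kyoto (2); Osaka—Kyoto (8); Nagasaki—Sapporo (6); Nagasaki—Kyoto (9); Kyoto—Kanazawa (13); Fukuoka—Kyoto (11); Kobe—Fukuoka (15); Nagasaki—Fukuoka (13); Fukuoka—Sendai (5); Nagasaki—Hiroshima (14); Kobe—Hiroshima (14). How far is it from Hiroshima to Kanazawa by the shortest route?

35

Comparing a few candidate routes:
Hiroshima→Nagasaki→Kyoto→Kanazawa: 14 + 9 + 13 = 36
Hiroshima→Kobe→Kyoto→Kanazawa: 14 + 15 + 13 = 42
Hiroshima→Nagasaki→Sapporo→Kyoto→Kanazawa: 14 + 6 + 2 + 13 = 35
Shortest: 35 km.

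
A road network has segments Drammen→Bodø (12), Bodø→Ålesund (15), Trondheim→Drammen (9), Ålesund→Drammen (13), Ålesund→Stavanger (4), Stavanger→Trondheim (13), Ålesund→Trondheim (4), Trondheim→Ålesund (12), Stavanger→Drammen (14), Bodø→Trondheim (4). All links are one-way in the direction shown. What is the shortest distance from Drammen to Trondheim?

Candidate routes:
Drammen→Bodø→Ålesund→Stavanger→Trondheim: 12 + 15 + 4 + 13 = 44
Drammen→Bodø→Trondheim: 12 + 4 = 16
Drammen→Bodø→Ålesund→Trondheim: 12 + 15 + 4 = 31
Best route has total 16 km.

16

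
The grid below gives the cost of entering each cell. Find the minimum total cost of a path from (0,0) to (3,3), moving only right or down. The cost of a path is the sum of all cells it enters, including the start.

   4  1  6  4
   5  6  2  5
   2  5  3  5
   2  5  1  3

Cheapest: [0,0] → [0,1] → [0,2] → [1,2] → [2,2] → [3,2] → [3,3]
  4 + 1 + 6 + 2 + 3 + 1 + 3 = 20
For comparison, the top-then-right route costs 28.

20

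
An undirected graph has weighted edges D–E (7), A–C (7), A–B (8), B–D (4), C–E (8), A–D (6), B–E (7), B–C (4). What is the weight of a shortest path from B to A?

8

Checking several routes:
B -> C -> E -> D -> A: 4 + 8 + 7 + 6 = 25
B -> D -> A: 4 + 6 = 10
B -> E -> D -> A: 7 + 7 + 6 = 20
B -> E -> C -> A: 7 + 8 + 7 = 22
B -> A: 8
B -> C -> A: 4 + 7 = 11
Shortest: 8.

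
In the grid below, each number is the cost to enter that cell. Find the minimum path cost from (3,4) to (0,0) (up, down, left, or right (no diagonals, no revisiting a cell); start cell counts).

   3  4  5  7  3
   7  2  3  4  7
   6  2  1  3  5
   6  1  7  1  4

20

Take (3,4)→(3,3)→(2,3)→(2,2)→(2,1)→(1,1)→(0,1)→(0,0) for a total of 4 + 1 + 3 + 1 + 2 + 2 + 4 + 3 = 20.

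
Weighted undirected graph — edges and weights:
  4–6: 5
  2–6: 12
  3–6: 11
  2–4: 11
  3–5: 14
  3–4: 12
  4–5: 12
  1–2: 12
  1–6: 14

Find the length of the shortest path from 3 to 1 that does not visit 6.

Paths from 3 to 1 avoiding 6:
3 → 5 → 4 → 2 → 1: 14 + 12 + 11 + 12 = 49
3 → 4 → 2 → 1: 12 + 11 + 12 = 35
The minimum is 35.

35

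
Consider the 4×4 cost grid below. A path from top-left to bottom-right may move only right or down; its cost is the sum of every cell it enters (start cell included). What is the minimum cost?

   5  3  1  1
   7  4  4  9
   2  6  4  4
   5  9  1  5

One optimal route is (0,0) (0,1) (0,2) (1,2) (2,2) (3,2) (3,3).
Its cost is 5 + 3 + 1 + 4 + 4 + 1 + 5 = 23.

23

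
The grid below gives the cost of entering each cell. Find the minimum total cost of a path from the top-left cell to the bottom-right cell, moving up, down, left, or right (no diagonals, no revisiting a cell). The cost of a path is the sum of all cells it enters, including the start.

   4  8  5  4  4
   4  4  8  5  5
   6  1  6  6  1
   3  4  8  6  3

Best path: r0c0→r1c0→r1c1→r2c1→r2c2→r2c3→r2c4→r3c4
Cost: 4 + 4 + 4 + 1 + 6 + 6 + 1 + 3 = 29

29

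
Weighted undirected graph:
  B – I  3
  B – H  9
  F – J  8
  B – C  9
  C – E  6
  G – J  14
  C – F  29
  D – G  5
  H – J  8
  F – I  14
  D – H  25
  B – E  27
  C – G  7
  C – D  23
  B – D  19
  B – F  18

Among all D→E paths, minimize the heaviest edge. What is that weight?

7

Checking several routes:
D → G → J → H → B → C → E: max(5, 14, 8, 9, 9, 6) = 14
D → G → J → F → I → B → C → E: max(5, 14, 8, 14, 3, 9, 6) = 14
D → G → C → E: max(5, 7, 6) = 7
Best route has worst link 7.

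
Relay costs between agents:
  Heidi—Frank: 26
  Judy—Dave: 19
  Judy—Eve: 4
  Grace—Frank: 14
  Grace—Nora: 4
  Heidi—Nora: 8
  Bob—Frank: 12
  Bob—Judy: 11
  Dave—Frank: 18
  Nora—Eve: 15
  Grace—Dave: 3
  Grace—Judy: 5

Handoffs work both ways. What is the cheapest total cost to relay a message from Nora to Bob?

20

Checking several routes:
Nora→Grace→Judy→Bob: 4 + 5 + 11 = 20
Nora→Grace→Frank→Bob: 4 + 14 + 12 = 30
Nora→Eve→Judy→Bob: 15 + 4 + 11 = 30
Best route has total 20.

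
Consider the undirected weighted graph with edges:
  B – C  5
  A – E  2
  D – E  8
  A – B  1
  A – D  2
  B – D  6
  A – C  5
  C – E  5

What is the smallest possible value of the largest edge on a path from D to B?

Comparing a few candidate routes:
D→A→C→B: max(2, 5, 5) = 5
D→B: max(6) = 6
D→A→E→C→B: max(2, 2, 5, 5) = 5
D→A→B: max(2, 1) = 2
Smallest bottleneck: 2.

2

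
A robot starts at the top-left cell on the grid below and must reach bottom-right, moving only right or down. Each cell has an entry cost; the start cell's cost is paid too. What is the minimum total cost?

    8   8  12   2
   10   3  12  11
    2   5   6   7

37

Best path: r0c0→r0c1→r1c1→r2c1→r2c2→r2c3
Cost: 8 + 8 + 3 + 5 + 6 + 7 = 37
(Top row then right column would cost 48.)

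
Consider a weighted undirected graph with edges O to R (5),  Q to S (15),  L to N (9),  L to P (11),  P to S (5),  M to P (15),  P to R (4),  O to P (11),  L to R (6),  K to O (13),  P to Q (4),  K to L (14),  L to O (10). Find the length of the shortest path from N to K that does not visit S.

Checking several routes:
N→L→K: 9 + 14 = 23
N→L→R→O→K: 9 + 6 + 5 + 13 = 33
N→L→O→K: 9 + 10 + 13 = 32
Best route has total 23.

23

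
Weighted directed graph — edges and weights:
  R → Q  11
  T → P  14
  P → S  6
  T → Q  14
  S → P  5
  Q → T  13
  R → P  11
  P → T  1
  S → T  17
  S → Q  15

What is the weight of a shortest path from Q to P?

27

Candidate routes:
Q→T→P: 13 + 14 = 27
Best route has total 27.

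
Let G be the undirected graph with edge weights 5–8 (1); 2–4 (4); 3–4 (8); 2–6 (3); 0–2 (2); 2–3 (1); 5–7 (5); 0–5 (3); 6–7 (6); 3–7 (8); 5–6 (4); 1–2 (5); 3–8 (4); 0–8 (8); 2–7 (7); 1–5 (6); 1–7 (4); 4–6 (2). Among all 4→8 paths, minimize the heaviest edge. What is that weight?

3

Comparing a few candidate routes:
4→6→2→3→8: max(2, 3, 1, 4) = 4
4→6→5→8: max(2, 4, 1) = 4
4→2→3→8: max(4, 1, 4) = 4
4→6→2→0→5→8: max(2, 3, 2, 3, 1) = 3
4→6→5→0→2→3→8: max(2, 4, 3, 2, 1, 4) = 4
Best route has worst link 3.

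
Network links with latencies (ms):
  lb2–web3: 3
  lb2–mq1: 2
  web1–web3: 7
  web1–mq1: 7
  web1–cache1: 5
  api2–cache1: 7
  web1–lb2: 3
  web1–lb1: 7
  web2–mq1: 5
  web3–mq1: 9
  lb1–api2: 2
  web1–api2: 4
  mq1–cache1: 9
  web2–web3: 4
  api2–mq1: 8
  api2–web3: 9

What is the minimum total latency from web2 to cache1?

Checking several routes:
web2 → web3 → lb2 → web1 → cache1: 4 + 3 + 3 + 5 = 15
web2 → mq1 → lb2 → web1 → cache1: 5 + 2 + 3 + 5 = 15
web2 → mq1 → cache1: 5 + 9 = 14
Shortest: 14 ms.

14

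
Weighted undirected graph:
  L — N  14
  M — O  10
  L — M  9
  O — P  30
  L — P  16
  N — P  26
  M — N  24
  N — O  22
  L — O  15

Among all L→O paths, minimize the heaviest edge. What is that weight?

10

Some routes from L to O:
L-N-M-O: max(14, 24, 10) = 24
L-N-O: max(14, 22) = 22
L-O: max(15) = 15
L-M-O: max(9, 10) = 10
Smallest bottleneck: 10.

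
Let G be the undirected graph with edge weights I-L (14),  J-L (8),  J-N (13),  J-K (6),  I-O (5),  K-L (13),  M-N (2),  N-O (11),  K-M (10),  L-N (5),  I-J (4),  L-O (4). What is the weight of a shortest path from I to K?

Some routes from I to K:
I - J - K: 4 + 6 = 10
I - O - L - J - K: 5 + 4 + 8 + 6 = 23
I - O - L - K: 5 + 4 + 13 = 22
I - J - L - K: 4 + 8 + 13 = 25
The minimum is 10.

10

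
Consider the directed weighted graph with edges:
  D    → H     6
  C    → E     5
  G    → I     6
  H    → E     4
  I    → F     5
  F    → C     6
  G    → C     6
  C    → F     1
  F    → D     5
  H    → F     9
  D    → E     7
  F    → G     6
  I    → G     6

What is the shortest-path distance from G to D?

12

Candidate routes:
G→C→F→D: 6 + 1 + 5 = 12
G→I→F→D: 6 + 5 + 5 = 16
Shortest: 12.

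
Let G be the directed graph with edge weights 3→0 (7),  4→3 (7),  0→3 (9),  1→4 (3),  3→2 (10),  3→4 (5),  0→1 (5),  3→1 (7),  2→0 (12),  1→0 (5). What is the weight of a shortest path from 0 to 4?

8

Paths from 0 to 4:
0→3→1→4: 9 + 7 + 3 = 19
0→1→4: 5 + 3 = 8
0→3→4: 9 + 5 = 14
The minimum is 8.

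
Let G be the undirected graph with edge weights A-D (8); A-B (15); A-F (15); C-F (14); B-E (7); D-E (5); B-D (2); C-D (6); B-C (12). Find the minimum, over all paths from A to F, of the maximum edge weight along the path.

14

Comparing a few candidate routes:
A → D → B → C → F: max(8, 2, 12, 14) = 14
A → D → C → F: max(8, 6, 14) = 14
A → F: max(15) = 15
A → D → E → B → C → F: max(8, 5, 7, 12, 14) = 14
The minimum achievable maximum is 14.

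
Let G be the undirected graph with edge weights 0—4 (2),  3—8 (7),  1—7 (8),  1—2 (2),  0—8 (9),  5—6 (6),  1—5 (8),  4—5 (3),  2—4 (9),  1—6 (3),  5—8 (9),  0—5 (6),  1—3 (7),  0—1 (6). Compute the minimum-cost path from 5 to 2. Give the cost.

Comparing a few candidate routes:
5 - 6 - 1 - 2: 6 + 3 + 2 = 11
5 - 4 - 0 - 1 - 2: 3 + 2 + 6 + 2 = 13
5 - 4 - 2: 3 + 9 = 12
5 - 1 - 2: 8 + 2 = 10
5 - 0 - 1 - 2: 6 + 6 + 2 = 14
Shortest: 10.

10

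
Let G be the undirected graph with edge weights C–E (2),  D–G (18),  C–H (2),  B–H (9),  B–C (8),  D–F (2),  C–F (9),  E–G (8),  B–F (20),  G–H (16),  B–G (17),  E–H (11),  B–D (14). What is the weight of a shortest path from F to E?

11

Checking several routes:
F-C-E: 9 + 2 = 11
F-B-C-E: 20 + 8 + 2 = 30
F-D-B-C-E: 2 + 14 + 8 + 2 = 26
F-C-H-E: 9 + 2 + 11 = 22
F-D-G-E: 2 + 18 + 8 = 28
F-D-B-H-C-E: 2 + 14 + 9 + 2 + 2 = 29
Shortest: 11.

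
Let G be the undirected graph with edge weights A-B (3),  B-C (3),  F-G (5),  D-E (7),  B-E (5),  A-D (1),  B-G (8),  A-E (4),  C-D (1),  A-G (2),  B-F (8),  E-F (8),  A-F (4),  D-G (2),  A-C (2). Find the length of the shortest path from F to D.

Checking several routes:
F→G→D: 5 + 2 = 7
F→A→D: 4 + 1 = 5
F→A→G→D: 4 + 2 + 2 = 8
F→G→A→D: 5 + 2 + 1 = 8
F→A→C→D: 4 + 2 + 1 = 7
Best route has total 5.

5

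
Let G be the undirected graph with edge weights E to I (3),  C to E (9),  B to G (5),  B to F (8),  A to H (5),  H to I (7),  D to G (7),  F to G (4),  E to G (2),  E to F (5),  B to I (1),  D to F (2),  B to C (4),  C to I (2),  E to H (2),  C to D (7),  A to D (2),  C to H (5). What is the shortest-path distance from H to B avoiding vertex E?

8

Some routes from H to B avoiding E:
H - C - B: 5 + 4 = 9
H - C - I - B: 5 + 2 + 1 = 8
H - I - B: 7 + 1 = 8
The minimum is 8.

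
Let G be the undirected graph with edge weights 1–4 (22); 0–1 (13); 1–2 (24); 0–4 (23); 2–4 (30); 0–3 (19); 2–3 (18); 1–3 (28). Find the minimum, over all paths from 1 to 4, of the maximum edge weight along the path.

Some routes from 1 to 4:
1 - 4: max(22) = 22
1 - 0 - 4: max(13, 23) = 23
1 - 2 - 3 - 0 - 4: max(24, 18, 19, 23) = 24
1 - 3 - 0 - 4: max(28, 19, 23) = 28
1 - 2 - 4: max(24, 30) = 30
Best route has worst link 22.

22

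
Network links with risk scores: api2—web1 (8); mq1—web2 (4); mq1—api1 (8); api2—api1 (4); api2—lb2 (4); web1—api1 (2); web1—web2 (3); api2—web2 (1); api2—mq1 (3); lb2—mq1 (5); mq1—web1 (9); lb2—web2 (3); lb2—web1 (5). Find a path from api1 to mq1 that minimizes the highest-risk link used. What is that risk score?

Some routes from api1 to mq1:
api1 - api2 - lb2 - web2 - mq1: max(4, 4, 3, 4) = 4
api1 - web1 - web2 - api2 - mq1: max(2, 3, 1, 3) = 3
api1 - api2 - mq1: max(4, 3) = 4
Best route has worst link 3.

3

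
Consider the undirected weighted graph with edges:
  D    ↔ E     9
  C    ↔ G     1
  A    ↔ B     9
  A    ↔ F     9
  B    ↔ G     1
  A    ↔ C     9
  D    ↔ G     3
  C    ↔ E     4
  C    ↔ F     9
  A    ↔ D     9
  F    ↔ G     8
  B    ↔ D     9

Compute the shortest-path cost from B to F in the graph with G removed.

Comparing a few candidate routes:
B → D → A → F: 9 + 9 + 9 = 27
B → D → E → C → F: 9 + 9 + 4 + 9 = 31
B → D → E → C → A → F: 9 + 9 + 4 + 9 + 9 = 40
B → A → F: 9 + 9 = 18
B → A → C → F: 9 + 9 + 9 = 27
B → D → A → C → F: 9 + 9 + 9 + 9 = 36
Best route has total 18.

18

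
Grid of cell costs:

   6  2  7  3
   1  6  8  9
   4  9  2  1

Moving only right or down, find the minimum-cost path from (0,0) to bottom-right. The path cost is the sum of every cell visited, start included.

One optimal route is [0,0] [1,0] [2,0] [2,1] [2,2] [2,3].
Its cost is 6 + 1 + 4 + 9 + 2 + 1 = 23.
For comparison, the top-then-right route costs 28.

23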